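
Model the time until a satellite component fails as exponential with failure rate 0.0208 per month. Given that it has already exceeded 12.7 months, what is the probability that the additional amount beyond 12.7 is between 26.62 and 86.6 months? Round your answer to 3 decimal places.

Memoryless: the residual past 12.7 is again Exp(λ).
P(26.62 < residual < 86.6) = e^(−λ·26.62) − e^(−λ·86.6) = 0.57482 − 0.16509 ≈ 0.410.

0.410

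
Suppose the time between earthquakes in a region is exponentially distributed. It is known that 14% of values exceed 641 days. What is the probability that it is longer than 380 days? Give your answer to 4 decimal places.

e^(−λ·641) = 0.14 ⇒ λ = −ln(0.14)/641 = 0.00306726.
P(X > 380) = e^(−0.00306726·380) = e^(−1.1656) ≈ 0.3117.

0.3117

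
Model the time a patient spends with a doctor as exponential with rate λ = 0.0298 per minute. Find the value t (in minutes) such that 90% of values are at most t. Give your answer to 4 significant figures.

77.27

Set 1 − e^(−λt) = 0.9, so t = −ln(0.1)/λ = 2.3026/0.0298 ≈ 77.268 minutes.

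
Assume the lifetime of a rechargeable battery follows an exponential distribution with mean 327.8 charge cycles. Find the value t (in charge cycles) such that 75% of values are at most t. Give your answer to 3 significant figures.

The rate is λ = 1/327.8 = 0.00305064 per charge cycle.
Set 1 − e^(−λt) = 0.75, so t = −ln(0.25)/λ = 1.3863/0.00305064 ≈ 454.427 charge cycles.

454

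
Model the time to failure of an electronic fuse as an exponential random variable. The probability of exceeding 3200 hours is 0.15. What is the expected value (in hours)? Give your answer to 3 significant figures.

1690

e^(−λ·3200) = 0.15 ⇒ λ = −ln(0.15)/3200 = 0.00059285.
Mean = 1/λ = 1686.77 hours.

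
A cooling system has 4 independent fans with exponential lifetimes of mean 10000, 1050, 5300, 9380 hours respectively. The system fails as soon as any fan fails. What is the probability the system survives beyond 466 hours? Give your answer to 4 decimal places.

The first failure time is exponential with rate Σλ_i = 1/10000 + 1/1050 + 1/5300 + 1/9380 = 0.00134767 per hour.
P(min > 466) = e^(−0.00134767·466) = e^(−0.62801) ≈ 0.5337.

0.5337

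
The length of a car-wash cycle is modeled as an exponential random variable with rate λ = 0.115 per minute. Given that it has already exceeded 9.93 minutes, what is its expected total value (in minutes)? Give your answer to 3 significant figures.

18.6

By memorylessness, E[X | X > 9.93] = 9.93 + 1/λ = 9.93 + 8.69565 = 18.6257 minutes.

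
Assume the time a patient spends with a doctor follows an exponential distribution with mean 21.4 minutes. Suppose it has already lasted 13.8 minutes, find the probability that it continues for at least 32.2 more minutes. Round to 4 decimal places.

The rate is λ = 1/21.4 = 0.046729 per minute.
The exponential is memoryless, so the remaining time is again Exp(λ): the condition X > 13.8 is irrelevant.
P(X > 32.2) = e^(−1.5047) ≈ 0.2221.

0.2221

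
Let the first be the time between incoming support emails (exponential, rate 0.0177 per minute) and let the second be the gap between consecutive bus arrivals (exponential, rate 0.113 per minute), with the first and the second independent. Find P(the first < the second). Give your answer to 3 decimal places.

0.135

λ_1 = 0.0177, λ_2 = 0.113.
For independent exponentials, P(the first < the second) = λ_1/(λ_1+λ_2) = 0.0177/0.1307 ≈ 0.135.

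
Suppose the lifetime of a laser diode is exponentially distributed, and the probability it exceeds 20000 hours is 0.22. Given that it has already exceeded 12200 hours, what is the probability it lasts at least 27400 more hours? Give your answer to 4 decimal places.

0.1256

From e^(−λ·20000) = 0.22, λ = −ln(0.22)/20000 = 0.0000757064.
Memoryless: P(X > 12200+27400 | X > 12200) = P(X > 27400) = e^(−0.0000757064·27400) ≈ 0.1256.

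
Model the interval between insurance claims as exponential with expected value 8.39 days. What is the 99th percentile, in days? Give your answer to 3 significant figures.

The rate is λ = 1/8.39 = 0.11919 per day.
Set 1 − e^(−λt) = 0.99, so t = −ln(0.01)/λ = 4.6052/0.11919 ≈ 38.6374 days.

38.6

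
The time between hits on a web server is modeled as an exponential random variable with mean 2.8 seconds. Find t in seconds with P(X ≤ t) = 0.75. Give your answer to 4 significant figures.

The rate is λ = 1/2.8 = 0.357143 per second.
Set 1 − e^(−λt) = 0.75, so t = −ln(0.25)/λ = 1.3863/0.357143 ≈ 3.88162 seconds.

3.882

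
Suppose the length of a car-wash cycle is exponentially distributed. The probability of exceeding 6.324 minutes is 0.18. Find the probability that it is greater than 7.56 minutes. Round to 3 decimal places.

0.129

e^(−λ·6.324) = 0.18 ⇒ λ = −ln(0.18)/6.324 = 0.271157.
P(X > 7.56) = e^(−0.271157·7.56) = e^(−2.0499) ≈ 0.129.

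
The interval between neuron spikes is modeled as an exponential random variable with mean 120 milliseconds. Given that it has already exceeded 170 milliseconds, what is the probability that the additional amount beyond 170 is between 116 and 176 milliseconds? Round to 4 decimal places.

0.1497

The rate is λ = 1/120 = 0.00833333 per millisecond.
Memoryless: the residual past 170 is again Exp(λ).
P(116 < residual < 176) = e^(−λ·116) − e^(−λ·176) = 0.38035 − 0.23069 ≈ 0.1497.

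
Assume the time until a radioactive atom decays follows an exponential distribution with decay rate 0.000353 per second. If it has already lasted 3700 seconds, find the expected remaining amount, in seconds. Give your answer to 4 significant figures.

2833

By memorylessness, the remaining amount past any threshold is again Exp(λ) with mean 1/λ = 2832.86 seconds.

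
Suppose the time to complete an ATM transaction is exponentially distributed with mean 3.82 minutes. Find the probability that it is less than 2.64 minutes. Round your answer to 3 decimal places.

0.499

The rate is λ = 1/3.82 = 0.26178 per minute.
P(X ≤ 2.64) = 1 − e^(−λ·2.64) = 1 − e^(−0.6911) ≈ 0.499.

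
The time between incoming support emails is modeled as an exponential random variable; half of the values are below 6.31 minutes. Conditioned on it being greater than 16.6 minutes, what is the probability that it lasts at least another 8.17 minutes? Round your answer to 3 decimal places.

For an exponential, median = ln(2)/λ, so λ = ln 2 / 6.31 = 0.109849 per minute.
By the memoryless property, P(X > 16.6+8.17 | X > 16.6) = P(X > 8.17).
P(X > 8.17) = e^(−0.89747) ≈ 0.408.

0.408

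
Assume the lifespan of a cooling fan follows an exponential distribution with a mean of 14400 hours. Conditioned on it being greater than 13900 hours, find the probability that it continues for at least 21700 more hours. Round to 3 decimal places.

0.222

The rate is λ = 1/14400 = 0.0000694444 per hour.
The exponential is memoryless, so the remaining time is again Exp(λ): the condition X > 13900 is irrelevant.
P(X > 21700) = e^(−1.5069) ≈ 0.222.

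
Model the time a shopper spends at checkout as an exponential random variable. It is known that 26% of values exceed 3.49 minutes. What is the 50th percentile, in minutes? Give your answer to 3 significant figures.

e^(−λ·3.49) = 0.26 ⇒ λ = −ln(0.26)/3.49 = 0.385981.
50th percentile: 1 − e^(−λt) = 0.5, t = −ln(0.5)/λ = 1.79581 minutes.

1.80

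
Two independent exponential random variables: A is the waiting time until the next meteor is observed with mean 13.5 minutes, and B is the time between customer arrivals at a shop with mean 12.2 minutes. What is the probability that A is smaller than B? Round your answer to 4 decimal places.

0.4747

λ_1 = 1/13.5 = 0.0740741, λ_2 = 1/12.2 = 0.0819672.
For independent exponentials, P(A < B) = λ_1/(λ_1+λ_2) = 0.0740741/0.156041 ≈ 0.4747.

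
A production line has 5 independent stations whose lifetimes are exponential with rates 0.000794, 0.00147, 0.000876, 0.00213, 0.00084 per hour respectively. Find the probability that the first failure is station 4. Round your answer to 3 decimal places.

0.349

The time to first failure is exponential with rate Σλ = 0.000794 + 0.00147 + 0.000876 + 0.00213 + 0.00084 = 0.00611.
P(station 4 first) = λ_4/Σλ = 0.00213/0.00611 ≈ 0.349.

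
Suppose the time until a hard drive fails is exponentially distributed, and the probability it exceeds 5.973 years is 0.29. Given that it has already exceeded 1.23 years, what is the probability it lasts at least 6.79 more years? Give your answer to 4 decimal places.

0.2448

From e^(−λ·5.973) = 0.29, λ = −ln(0.29)/5.973 = 0.207245.
Memoryless: P(X > 1.23+6.79 | X > 1.23) = P(X > 6.79) = e^(−0.207245·6.79) ≈ 0.2448.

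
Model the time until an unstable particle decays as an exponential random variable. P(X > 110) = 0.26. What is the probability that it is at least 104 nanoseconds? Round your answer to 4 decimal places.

e^(−λ·110) = 0.26 ⇒ λ = −ln(0.26)/110 = 0.0122461.
P(X > 104) = e^(−0.0122461·104) = e^(−1.2736) ≈ 0.2798.

0.2798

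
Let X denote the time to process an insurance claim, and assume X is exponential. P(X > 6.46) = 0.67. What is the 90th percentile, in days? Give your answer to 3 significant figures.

e^(−λ·6.46) = 0.67 ⇒ λ = −ln(0.67)/6.46 = 0.0619934.
90th percentile: 1 − e^(−λt) = 0.9, t = −ln(0.1)/λ = 37.1424 days.

37.1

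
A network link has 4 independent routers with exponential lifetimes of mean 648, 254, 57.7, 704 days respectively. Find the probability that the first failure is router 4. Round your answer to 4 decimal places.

0.0586

Rates: λ_i = 1/mean_i → 0.00154321, 0.00393701, 0.017331, 0.00142045; Σλ = 0.0242317.
P(router 4 first) = λ_4/Σλ = 0.00142045/0.0242317 ≈ 0.0586.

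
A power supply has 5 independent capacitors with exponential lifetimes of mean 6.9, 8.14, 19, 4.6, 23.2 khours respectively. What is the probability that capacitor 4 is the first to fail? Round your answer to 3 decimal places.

Rates: λ_i = 1/mean_i → 0.144928, 0.12285, 0.0526316, 0.217391, 0.0431034; Σλ = 0.580904.
P(capacitor 4 first) = λ_4/Σλ = 0.217391/0.580904 ≈ 0.374.

0.374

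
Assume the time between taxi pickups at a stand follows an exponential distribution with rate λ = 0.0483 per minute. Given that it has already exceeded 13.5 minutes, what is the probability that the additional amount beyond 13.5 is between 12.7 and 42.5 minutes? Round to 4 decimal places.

Memoryless: the residual past 13.5 is again Exp(λ).
P(12.7 < residual < 42.5) = e^(−λ·12.7) − e^(−λ·42.5) = 0.54150 − 0.12838 ≈ 0.4131.

0.4131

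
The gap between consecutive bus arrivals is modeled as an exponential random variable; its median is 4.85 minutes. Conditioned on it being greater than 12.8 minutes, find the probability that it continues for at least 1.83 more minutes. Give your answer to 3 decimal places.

For an exponential, median = ln(2)/λ, so λ = ln 2 / 4.85 = 0.142917 per minute.
The exponential is memoryless, so the remaining time is again Exp(λ): the condition X > 12.8 is irrelevant.
P(X > 1.83) = e^(−0.26154) ≈ 0.770.

0.770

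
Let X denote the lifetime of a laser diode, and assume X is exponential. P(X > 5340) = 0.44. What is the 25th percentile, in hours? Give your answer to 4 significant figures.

1871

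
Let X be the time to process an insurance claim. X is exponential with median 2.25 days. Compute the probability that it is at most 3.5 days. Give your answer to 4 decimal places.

0.6598

For an exponential, median = ln(2)/λ, so λ = ln 2 / 2.25 = 0.308065 per day.
P(X ≤ 3.5) = 1 − e^(−λ·3.5) = 1 − e^(−1.0782) ≈ 0.6598.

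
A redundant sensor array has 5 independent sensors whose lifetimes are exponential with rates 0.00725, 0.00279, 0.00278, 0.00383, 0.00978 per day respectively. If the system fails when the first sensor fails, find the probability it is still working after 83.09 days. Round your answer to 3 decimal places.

The time to first failure is exponential with rate Σλ = 0.00725 + 0.00279 + 0.00278 + 0.00383 + 0.00978 = 0.02643.
P(min > 83.09) = e^(−0.02643·83.09) = e^(−2.1961) ≈ 0.111.

0.111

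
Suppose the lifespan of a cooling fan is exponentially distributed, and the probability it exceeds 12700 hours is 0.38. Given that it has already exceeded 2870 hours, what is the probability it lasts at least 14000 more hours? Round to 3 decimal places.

From e^(−λ·12700) = 0.38, λ = −ln(0.38)/12700 = 0.0000761877.
Memoryless: P(X > 2870+14000 | X > 2870) = P(X > 14000) = e^(−0.0000761877·14000) ≈ 0.344.

0.344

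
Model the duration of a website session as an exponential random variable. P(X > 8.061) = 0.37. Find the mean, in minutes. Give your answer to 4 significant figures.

8.108

e^(−λ·8.061) = 0.37 ⇒ λ = −ln(0.37)/8.061 = 0.123341.
Mean = 1/λ = 8.1076 minutes.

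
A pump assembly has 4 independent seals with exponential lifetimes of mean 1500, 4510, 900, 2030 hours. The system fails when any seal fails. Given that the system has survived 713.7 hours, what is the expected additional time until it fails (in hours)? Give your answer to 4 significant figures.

First-failure rate Σλ = 1/1500 + 1/4510 + 1/900 + 1/2030 = 0.00249212.
By memorylessness the expected residual is 1/Σλ = 401.265 hours, regardless of the 713.7 already elapsed.

401.3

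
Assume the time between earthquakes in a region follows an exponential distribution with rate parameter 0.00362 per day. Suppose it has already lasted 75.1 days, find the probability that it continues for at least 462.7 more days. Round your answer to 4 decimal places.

P(X > s+t | X > s) = e^(−λ(s+t))/e^(−λs) = e^(−λt), independent of s = 75.1.
P(X > 462.7) = e^(−1.675) ≈ 0.1873.

0.1873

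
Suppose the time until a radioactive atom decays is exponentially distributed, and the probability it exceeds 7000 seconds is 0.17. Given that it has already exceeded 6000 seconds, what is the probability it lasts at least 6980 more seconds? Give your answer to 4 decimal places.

From e^(−λ·7000) = 0.17, λ = −ln(0.17)/7000 = 0.000253137.
Memoryless: P(X > 6000+6980 | X > 6000) = P(X > 6980) = e^(−0.000253137·6980) ≈ 0.1709.

0.1709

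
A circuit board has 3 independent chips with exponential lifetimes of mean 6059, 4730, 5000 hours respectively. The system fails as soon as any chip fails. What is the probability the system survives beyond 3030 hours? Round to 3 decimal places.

0.174

The first failure time is exponential with rate Σλ_i = 1/6059 + 1/4730 + 1/5000 = 0.00057646 per hour.
P(min > 3030) = e^(−0.00057646·3030) = e^(−1.7467) ≈ 0.174.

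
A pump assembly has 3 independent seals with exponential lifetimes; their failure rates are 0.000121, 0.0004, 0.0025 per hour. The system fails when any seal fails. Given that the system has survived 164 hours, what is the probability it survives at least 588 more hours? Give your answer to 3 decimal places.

Time to first failure ~ Exp(Σλ) with Σλ = 0.003021.
By memorylessness, P(T > 164+588 | T > 164) = P(T > 588) = e^(−0.003021·588) ≈ 0.169.

0.169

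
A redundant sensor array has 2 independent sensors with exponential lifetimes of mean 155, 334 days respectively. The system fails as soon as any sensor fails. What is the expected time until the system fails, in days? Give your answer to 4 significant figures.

105.9

The first failure time is exponential with rate Σλ_i = 1/155 + 1/334 = 0.00944562 per day.
E[min] = 1/Σλ = 1/0.00944562 = 105.869 days.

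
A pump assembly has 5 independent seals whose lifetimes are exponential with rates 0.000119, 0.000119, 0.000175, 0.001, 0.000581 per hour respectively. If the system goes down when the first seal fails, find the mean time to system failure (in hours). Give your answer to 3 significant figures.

The time to first failure is exponential with rate Σλ = 0.000119 + 0.000119 + 0.000175 + 0.001 + 0.000581 = 0.001994.
E[min] = 1/Σλ = 1/0.001994 = 501.505 hours.

502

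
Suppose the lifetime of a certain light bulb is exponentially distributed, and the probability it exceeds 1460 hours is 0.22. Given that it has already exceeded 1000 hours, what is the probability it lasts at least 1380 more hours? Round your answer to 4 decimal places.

0.2390

From e^(−λ·1460) = 0.22, λ = −ln(0.22)/1460 = 0.00103707.
Memoryless: P(X > 1000+1380 | X > 1000) = P(X > 1380) = e^(−0.00103707·1380) ≈ 0.2390.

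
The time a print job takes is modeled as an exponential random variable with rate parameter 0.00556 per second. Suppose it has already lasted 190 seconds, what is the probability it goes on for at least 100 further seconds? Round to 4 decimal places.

By the memoryless property, P(X > 190+100 | X > 190) = P(X > 100).
P(X > 100) = e^(−0.556) ≈ 0.5735.

0.5735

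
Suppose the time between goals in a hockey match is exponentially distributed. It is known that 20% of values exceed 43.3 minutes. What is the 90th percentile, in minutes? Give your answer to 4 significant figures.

e^(−λ·43.3) = 0.20 ⇒ λ = −ln(0.20)/43.3 = 0.0371695.
90th percentile: 1 − e^(−λt) = 0.9, t = −ln(0.1)/λ = 61.9483 minutes.

61.95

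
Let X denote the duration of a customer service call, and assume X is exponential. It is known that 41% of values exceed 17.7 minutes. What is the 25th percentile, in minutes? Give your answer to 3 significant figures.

5.71

e^(−λ·17.7) = 0.41 ⇒ λ = −ln(0.41)/17.7 = 0.0503728.
25th percentile: 1 − e^(−λt) = 0.25, t = −ln(0.75)/λ = 5.71106 minutes.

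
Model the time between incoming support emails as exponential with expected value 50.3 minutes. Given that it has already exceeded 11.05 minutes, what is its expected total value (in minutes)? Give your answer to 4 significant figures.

61.35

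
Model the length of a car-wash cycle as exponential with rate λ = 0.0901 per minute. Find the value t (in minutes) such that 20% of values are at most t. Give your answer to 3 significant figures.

2.48

Set 1 − e^(−λt) = 0.2, so t = −ln(0.8)/λ = 0.22314/0.0901 ≈ 2.47662 minutes.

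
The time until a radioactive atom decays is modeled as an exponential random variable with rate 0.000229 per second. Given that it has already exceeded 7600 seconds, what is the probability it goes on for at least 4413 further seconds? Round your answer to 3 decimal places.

0.364

The exponential is memoryless, so the remaining time is again Exp(λ): the condition X > 7600 is irrelevant.
P(X > 4413) = e^(−1.0106) ≈ 0.364.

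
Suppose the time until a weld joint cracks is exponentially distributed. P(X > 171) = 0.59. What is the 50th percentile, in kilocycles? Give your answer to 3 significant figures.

e^(−λ·171) = 0.59 ⇒ λ = −ln(0.59)/171 = 0.00308557.
50th percentile: 1 − e^(−λt) = 0.5, t = −ln(0.5)/λ = 224.641 kilocycles.

225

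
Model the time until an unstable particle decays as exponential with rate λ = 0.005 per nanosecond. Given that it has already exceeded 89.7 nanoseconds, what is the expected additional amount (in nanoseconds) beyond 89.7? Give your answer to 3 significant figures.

200

By memorylessness, the remaining amount past any threshold is again Exp(λ) with mean 1/λ = 200 nanoseconds.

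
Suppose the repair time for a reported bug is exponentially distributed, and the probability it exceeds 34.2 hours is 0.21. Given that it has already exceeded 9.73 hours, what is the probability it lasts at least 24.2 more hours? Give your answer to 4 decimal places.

From e^(−λ·34.2) = 0.21, λ = −ln(0.21)/34.2 = 0.045633.
Memoryless: P(X > 9.73+24.2 | X > 9.73) = P(X > 24.2) = e^(−0.045633·24.2) ≈ 0.3314.

0.3314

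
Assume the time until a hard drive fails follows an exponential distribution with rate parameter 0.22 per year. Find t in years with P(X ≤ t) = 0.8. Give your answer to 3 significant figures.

Set 1 − e^(−λt) = 0.8, so t = −ln(0.2)/λ = 1.6094/0.22 ≈ 7.31563 years.

7.32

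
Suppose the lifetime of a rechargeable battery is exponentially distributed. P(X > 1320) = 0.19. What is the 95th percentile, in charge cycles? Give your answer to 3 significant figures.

e^(−λ·1320) = 0.19 ⇒ λ = −ln(0.19)/1320 = 0.00125813.
95th percentile: 1 − e^(−λt) = 0.95, t = −ln(0.05)/λ = 2381.1 charge cycles.

2380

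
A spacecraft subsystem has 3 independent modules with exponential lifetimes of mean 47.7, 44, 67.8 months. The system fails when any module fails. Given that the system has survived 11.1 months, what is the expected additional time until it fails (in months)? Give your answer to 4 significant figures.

17.11

First-failure rate Σλ = 1/47.7 + 1/44 + 1/67.8 = 0.0584409.
By memorylessness the expected residual is 1/Σλ = 17.1113 months, regardless of the 11.1 already elapsed.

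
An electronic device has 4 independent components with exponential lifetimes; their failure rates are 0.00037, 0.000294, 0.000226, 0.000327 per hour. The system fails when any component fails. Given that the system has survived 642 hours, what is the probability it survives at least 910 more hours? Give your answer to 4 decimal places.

Time to first failure ~ Exp(Σλ) with Σλ = 0.001217.
By memorylessness, P(T > 642+910 | T > 642) = P(T > 910) = e^(−0.001217·910) ≈ 0.3304.

0.3304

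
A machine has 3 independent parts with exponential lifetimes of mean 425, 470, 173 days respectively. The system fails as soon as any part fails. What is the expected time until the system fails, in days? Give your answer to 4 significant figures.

97.46

The first failure time is exponential with rate Σλ_i = 1/425 + 1/470 + 1/173 = 0.0102609 per day.
E[min] = 1/Σλ = 1/0.0102609 = 97.4569 days.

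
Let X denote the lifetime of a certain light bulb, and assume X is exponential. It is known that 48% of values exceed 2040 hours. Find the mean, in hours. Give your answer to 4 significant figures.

e^(−λ·2040) = 0.48 ⇒ λ = −ln(0.48)/2040 = 0.000359789.
Mean = 1/λ = 2779.41 hours.

2779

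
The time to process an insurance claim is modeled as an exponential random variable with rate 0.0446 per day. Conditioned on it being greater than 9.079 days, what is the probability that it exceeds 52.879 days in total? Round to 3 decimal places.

0.142

P(X > s+t | X > s) = e^(−λ(s+t))/e^(−λs) = e^(−λt), independent of s = 9.079.
P(X > 43.8) = e^(−1.9535) ≈ 0.142.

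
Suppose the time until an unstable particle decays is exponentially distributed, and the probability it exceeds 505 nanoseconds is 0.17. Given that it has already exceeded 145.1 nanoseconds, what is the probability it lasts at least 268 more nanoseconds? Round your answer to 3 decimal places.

From e^(−λ·505) = 0.17, λ = −ln(0.17)/505 = 0.00350883.
Memoryless: P(X > 145.1+268 | X > 145.1) = P(X > 268) = e^(−0.00350883·268) ≈ 0.390.

0.390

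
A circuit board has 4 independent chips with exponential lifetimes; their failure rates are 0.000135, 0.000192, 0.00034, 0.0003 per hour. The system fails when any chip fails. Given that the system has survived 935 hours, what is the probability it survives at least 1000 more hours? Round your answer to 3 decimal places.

Time to first failure ~ Exp(Σλ) with Σλ = 0.000967.
By memorylessness, P(T > 935+1000 | T > 935) = P(T > 1000) = e^(−0.000967·1000) ≈ 0.380.

0.380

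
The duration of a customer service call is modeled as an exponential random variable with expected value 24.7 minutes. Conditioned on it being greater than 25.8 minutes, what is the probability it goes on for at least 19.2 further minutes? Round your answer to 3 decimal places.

0.460

The rate is λ = 1/24.7 = 0.0404858 per minute.
P(X > s+t | X > s) = e^(−λ(s+t))/e^(−λs) = e^(−λt), independent of s = 25.8.
P(X > 19.2) = e^(−0.77733) ≈ 0.460.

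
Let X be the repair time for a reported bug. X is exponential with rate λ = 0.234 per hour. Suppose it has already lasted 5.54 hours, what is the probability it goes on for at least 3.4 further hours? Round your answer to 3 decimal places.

The exponential is memoryless, so the remaining time is again Exp(λ): the condition X > 5.54 is irrelevant.
P(X > 3.4) = e^(−0.7956) ≈ 0.451.

0.451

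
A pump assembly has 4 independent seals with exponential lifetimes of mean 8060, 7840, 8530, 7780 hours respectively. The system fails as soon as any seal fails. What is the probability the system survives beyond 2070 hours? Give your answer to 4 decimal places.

0.3572

The first failure time is exponential with rate Σλ_i = 1/8060 + 1/7840 + 1/8530 + 1/7780 = 0.000497388 per hour.
P(min > 2070) = e^(−0.000497388·2070) = e^(−1.0296) ≈ 0.3572.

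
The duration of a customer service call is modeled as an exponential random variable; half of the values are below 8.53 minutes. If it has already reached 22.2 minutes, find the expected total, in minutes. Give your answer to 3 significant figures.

34.5

For an exponential, median = ln(2)/λ, so λ = ln 2 / 8.53 = 0.0812599 per minute.
By memorylessness, E[X | X > 22.2] = 22.2 + 1/λ = 22.2 + 12.3062 = 34.5062 minutes.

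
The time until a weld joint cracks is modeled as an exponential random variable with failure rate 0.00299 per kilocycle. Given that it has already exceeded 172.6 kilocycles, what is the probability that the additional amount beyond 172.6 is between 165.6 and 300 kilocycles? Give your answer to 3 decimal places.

Memoryless: the residual past 172.6 is again Exp(λ).
P(165.6 < residual < 300) = e^(−λ·165.6) − e^(−λ·300) = 0.60948 − 0.40779 ≈ 0.202.

0.202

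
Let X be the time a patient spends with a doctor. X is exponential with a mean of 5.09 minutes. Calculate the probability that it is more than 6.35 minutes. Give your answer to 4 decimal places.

0.2872

The rate is λ = 1/5.09 = 0.196464 per minute.
P(X > 6.35) = e^(−λ·6.35) = e^(−1.2475) ≈ 0.2872.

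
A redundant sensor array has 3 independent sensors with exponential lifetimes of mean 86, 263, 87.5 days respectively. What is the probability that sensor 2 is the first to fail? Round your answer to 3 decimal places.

Rates: λ_i = 1/mean_i → 0.0116279, 0.00380228, 0.0114286; Σλ = 0.0268588.
P(sensor 2 first) = λ_2/Σλ = 0.00380228/0.0268588 ≈ 0.142.

0.142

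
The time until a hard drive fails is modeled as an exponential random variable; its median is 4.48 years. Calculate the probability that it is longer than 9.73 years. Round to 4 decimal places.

0.2219

For an exponential, median = ln(2)/λ, so λ = ln 2 / 4.48 = 0.15472 per year.
P(X > 9.73) = e^(−λ·9.73) = e^(−1.5054) ≈ 0.2219.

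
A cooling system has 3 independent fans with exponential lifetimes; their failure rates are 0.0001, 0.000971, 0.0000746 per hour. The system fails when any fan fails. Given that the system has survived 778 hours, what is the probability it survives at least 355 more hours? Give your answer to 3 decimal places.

Time to first failure ~ Exp(Σλ) with Σλ = 0.0011456.
By memorylessness, P(T > 778+355 | T > 778) = P(T > 355) = e^(−0.0011456·355) ≈ 0.666.

0.666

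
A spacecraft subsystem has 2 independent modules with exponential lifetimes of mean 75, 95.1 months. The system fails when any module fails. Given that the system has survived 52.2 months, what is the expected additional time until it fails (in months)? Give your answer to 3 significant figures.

41.9

First-failure rate Σλ = 1/75 + 1/95.1 = 0.0238486.
By memorylessness the expected residual is 1/Σλ = 41.9312 months, regardless of the 52.2 already elapsed.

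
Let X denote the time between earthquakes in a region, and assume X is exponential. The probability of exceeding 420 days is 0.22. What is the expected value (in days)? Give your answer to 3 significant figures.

277

e^(−λ·420) = 0.22 ⇒ λ = −ln(0.22)/420 = 0.00360507.
Mean = 1/λ = 277.387 days.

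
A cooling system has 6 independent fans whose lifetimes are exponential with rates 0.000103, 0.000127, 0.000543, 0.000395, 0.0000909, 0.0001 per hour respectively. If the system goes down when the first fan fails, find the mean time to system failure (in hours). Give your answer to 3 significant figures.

The time to first failure is exponential with rate Σλ = 0.000103 + 0.000127 + 0.000543 + 0.000395 + 0.0000909 + 0.0001 = 0.0013589.
E[min] = 1/Σλ = 1/0.0013589 = 735.889 hours.

736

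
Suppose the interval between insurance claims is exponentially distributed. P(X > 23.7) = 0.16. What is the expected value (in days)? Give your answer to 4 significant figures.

12.93

e^(−λ·23.7) = 0.16 ⇒ λ = −ln(0.16)/23.7 = 0.0773241.
Mean = 1/λ = 12.9326 days.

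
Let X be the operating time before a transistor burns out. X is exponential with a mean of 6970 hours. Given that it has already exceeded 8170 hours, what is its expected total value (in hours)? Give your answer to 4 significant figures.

15140

The rate is λ = 1/6970 = 0.000143472 per hour.
By memorylessness, E[X | X > 8170] = 8170 + 1/λ = 8170 + 6970 = 15140 hours.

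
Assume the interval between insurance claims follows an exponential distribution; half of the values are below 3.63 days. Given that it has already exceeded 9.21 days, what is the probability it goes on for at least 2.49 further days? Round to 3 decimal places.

For an exponential, median = ln(2)/λ, so λ = ln 2 / 3.63 = 0.19095 per day.
By the memoryless property, P(X > 9.21+2.49 | X > 9.21) = P(X > 2.49).
P(X > 2.49) = e^(−0.47546) ≈ 0.622.

0.622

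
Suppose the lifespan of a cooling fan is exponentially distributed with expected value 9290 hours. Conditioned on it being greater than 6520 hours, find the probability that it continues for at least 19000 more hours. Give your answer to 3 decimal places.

The rate is λ = 1/9290 = 0.000107643 per hour.
By the memoryless property, P(X > 6520+19000 | X > 6520) = P(X > 19000).
P(X > 19000) = e^(−2.0452) ≈ 0.129.

0.129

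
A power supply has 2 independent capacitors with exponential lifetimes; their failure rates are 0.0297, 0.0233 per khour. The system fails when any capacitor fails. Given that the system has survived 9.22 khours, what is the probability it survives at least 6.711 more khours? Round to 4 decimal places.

Time to first failure ~ Exp(Σλ) with Σλ = 0.053.
By memorylessness, P(T > 9.22+6.711 | T > 9.22) = P(T > 6.711) = e^(−0.053·6.711) ≈ 0.7007.

0.7007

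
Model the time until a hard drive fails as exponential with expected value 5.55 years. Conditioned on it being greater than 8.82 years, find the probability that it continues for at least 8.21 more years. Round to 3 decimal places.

0.228

The rate is λ = 1/5.55 = 0.18018 per year.
P(X > s+t | X > s) = e^(−λ(s+t))/e^(−λs) = e^(−λt), independent of s = 8.82.
P(X > 8.21) = e^(−1.4793) ≈ 0.228.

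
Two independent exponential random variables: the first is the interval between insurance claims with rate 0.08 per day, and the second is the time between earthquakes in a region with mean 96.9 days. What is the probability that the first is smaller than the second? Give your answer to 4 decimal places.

λ_1 = 0.08, λ_2 = 1/96.9 = 0.0103199.
For independent exponentials, P(the first < the second) = λ_1/(λ_1+λ_2) = 0.08/0.0903199 ≈ 0.8857.

0.8857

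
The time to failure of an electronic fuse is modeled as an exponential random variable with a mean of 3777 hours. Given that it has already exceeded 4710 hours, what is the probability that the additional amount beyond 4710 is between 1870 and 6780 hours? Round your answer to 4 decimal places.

0.4434

The rate is λ = 1/3777 = 0.00026476 per hour.
Memoryless: the residual past 4710 is again Exp(λ).
P(1870 < residual < 6780) = e^(−λ·1870) − e^(−λ·6780) = 0.60951 − 0.16611 ≈ 0.4434.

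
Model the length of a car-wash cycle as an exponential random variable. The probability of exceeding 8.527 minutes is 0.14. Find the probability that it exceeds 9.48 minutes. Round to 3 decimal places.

0.112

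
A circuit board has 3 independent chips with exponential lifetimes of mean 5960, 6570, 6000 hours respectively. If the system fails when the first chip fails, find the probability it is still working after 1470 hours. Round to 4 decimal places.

0.4890

The first failure time is exponential with rate Σλ_i = 1/5960 + 1/6570 + 1/6000 = 0.000486659 per hour.
P(min > 1470) = e^(−0.000486659·1470) = e^(−0.71539) ≈ 0.4890.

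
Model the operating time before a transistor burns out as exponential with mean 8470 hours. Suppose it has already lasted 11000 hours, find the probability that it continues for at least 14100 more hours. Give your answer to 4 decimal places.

0.1892

The rate is λ = 1/8470 = 0.000118064 per hour.
P(X > s+t | X > s) = e^(−λ(s+t))/e^(−λs) = e^(−λt), independent of s = 11000.
P(X > 14100) = e^(−1.6647) ≈ 0.1892.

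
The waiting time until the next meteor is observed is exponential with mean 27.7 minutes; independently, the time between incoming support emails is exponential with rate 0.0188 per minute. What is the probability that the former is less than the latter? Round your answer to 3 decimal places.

λ_1 = 1/27.7 = 0.0361011, λ_2 = 0.0188.
For independent exponentials, P(the former < the latter) = λ_1/(λ_1+λ_2) = 0.0361011/0.0549011 ≈ 0.658.

0.658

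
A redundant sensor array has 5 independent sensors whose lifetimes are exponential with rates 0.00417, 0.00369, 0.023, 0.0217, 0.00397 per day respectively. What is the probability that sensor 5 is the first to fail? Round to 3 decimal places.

0.070

The time to first failure is exponential with rate Σλ = 0.00417 + 0.00369 + 0.023 + 0.0217 + 0.00397 = 0.05653.
P(sensor 5 first) = λ_5/Σλ = 0.00397/0.05653 ≈ 0.070.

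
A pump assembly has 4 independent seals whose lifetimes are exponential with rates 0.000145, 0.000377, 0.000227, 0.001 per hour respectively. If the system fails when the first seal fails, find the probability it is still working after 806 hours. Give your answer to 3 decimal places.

0.244

The time to first failure is exponential with rate Σλ = 0.000145 + 0.000377 + 0.000227 + 0.001 = 0.001749.
P(min > 806) = e^(−0.001749·806) = e^(−1.4097) ≈ 0.244.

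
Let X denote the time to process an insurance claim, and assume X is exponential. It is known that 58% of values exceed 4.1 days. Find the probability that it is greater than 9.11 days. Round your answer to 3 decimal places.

e^(−λ·4.1) = 0.58 ⇒ λ = −ln(0.58)/4.1 = 0.13286.
P(X > 9.11) = e^(−0.13286·9.11) = e^(−1.2104) ≈ 0.298.

0.298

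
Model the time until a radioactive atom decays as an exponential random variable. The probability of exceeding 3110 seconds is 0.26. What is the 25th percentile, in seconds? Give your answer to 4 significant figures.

e^(−λ·3110) = 0.26 ⇒ λ = −ln(0.26)/3110 = 0.000433143.
25th percentile: 1 − e^(−λt) = 0.25, t = −ln(0.75)/λ = 664.174 seconds.

664.2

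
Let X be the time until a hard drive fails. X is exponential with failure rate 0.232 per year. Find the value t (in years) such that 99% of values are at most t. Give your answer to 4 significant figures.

Set 1 − e^(−λt) = 0.99, so t = −ln(0.01)/λ = 4.6052/0.232 ≈ 19.8499 years.

19.85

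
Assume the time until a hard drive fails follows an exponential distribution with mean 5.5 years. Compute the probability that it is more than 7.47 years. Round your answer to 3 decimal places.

The rate is λ = 1/5.5 = 0.181818 per year.
P(X > 7.47) = e^(−λ·7.47) = e^(−1.3582) ≈ 0.257.

0.257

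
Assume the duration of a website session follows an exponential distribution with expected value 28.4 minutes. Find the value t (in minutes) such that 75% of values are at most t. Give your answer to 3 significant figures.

The rate is λ = 1/28.4 = 0.0352113 per minute.
Set 1 − e^(−λt) = 0.75, so t = −ln(0.25)/λ = 1.3863/0.0352113 ≈ 39.3708 minutes.

39.4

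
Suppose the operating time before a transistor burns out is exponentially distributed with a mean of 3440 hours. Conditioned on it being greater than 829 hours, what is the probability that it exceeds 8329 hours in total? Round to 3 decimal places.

0.113

The rate is λ = 1/3440 = 0.000290698 per hour.
The exponential is memoryless, so the remaining time is again Exp(λ): the condition X > 829 is irrelevant.
P(X > 7500) = e^(−2.1802) ≈ 0.113.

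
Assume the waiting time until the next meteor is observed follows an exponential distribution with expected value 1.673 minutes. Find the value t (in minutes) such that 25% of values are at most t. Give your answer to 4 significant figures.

The rate is λ = 1/1.673 = 0.597729 per minute.
Set 1 − e^(−λt) = 0.25, so t = −ln(0.75)/λ = 0.28768/0.597729 ≈ 0.481292 minutes.

0.4813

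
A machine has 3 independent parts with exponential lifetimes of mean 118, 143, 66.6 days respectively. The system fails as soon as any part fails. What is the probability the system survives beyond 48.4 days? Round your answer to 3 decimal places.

The first failure time is exponential with rate Σλ_i = 1/118 + 1/143 + 1/66.6 = 0.0304826 per day.
P(min > 48.4) = e^(−0.0304826·48.4) = e^(−1.4754) ≈ 0.229.

0.229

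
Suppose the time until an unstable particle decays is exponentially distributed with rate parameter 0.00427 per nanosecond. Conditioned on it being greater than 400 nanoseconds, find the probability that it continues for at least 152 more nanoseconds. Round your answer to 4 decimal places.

0.5225

The exponential is memoryless, so the remaining time is again Exp(λ): the condition X > 400 is irrelevant.
P(X > 152) = e^(−0.64904) ≈ 0.5225.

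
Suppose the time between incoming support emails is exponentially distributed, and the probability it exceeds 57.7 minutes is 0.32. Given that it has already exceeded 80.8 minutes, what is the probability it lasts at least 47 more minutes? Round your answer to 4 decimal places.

0.3953

From e^(−λ·57.7) = 0.32, λ = −ln(0.32)/57.7 = 0.0197476.
Memoryless: P(X > 80.8+47 | X > 80.8) = P(X > 47) = e^(−0.0197476·47) ≈ 0.3953.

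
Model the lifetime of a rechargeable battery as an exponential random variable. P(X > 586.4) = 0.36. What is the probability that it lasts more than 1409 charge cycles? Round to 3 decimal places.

e^(−λ·586.4) = 0.36 ⇒ λ = −ln(0.36)/586.4 = 0.00174224.
P(X > 1409) = e^(−0.00174224·1409) = e^(−2.4548) ≈ 0.086.

0.086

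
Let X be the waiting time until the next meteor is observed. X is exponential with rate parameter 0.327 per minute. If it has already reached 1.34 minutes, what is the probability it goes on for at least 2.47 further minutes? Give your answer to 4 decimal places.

0.4459

The exponential is memoryless, so the remaining time is again Exp(λ): the condition X > 1.34 is irrelevant.
P(X > 2.47) = e^(−0.80769) ≈ 0.4459.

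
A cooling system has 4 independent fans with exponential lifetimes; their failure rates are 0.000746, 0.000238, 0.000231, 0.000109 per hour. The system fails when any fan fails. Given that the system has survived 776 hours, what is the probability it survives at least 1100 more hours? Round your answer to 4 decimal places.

0.2331

Time to first failure ~ Exp(Σλ) with Σλ = 0.001324.
By memorylessness, P(T > 776+1100 | T > 776) = P(T > 1100) = e^(−0.001324·1100) ≈ 0.2331.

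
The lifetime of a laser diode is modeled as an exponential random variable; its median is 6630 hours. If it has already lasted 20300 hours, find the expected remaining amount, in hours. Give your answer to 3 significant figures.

9570

For an exponential, median = ln(2)/λ, so λ = ln 2 / 6630 = 0.000104547 per hour.
By memorylessness, the remaining amount past any threshold is again Exp(λ) with mean 1/λ = 9565.07 hours.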